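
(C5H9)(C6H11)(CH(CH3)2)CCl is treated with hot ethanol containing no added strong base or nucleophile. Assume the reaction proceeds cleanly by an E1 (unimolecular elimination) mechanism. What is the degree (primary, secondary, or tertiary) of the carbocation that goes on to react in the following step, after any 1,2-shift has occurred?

Step 1: Unassisted departure of Cl⁻ (taking the C–Cl bonding pair) generates a tertiary carbocation.
No single 1,2-shift to an adjacent carbon would give a more-substituted cation, so no rearrangement occurs.

tertiary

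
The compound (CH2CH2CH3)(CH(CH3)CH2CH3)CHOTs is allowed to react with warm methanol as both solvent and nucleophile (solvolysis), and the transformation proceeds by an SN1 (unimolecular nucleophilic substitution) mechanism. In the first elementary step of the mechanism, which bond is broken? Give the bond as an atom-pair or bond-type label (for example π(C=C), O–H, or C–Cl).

C–O

Step 1: Unassisted departure of TsO⁻ (taking the C–O bonding pair) generates a secondary carbocation.
The bond broken in this step is the C–O bond.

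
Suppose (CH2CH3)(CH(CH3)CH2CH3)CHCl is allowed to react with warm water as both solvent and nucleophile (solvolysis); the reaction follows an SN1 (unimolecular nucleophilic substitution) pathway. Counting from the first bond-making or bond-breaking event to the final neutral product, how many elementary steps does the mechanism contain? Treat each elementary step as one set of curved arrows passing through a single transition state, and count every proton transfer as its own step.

4

Step 1: Ionisation: the C–Cl σ-bond cleaves heterolytically; both bonding electrons depart with Cl⁻, leaving a secondary carbocation at the α-carbon.
Step 2: A 1,2-hydride shift from the adjacent sec-butyl carbon moves the positive charge from the secondary centre to an adjacent carbon, generating a more stable tertiary carbocation.
Step 3: A lone pair on the oxygen of H2O attacks the carbocation, forming a new C–O σ-bond and an oxonium ion.
Step 4: A second solvent molecule removes the proton on oxygen, giving the neutral alcohol product.
Total: 4 elementary steps.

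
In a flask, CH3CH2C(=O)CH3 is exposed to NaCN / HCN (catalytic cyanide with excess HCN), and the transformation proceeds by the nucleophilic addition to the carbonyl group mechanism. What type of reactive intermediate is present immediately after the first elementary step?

Step 1: A lone pair / filled orbital on CN⁻ attacks the electrophilic carbonyl carbon; the π(C=O) electrons shift onto oxygen, producing a tetrahedral alkoxide intermediate.
After step 1 the species present is a tetrahedral alkoxide intermediate.

tetrahedral alkoxide intermediate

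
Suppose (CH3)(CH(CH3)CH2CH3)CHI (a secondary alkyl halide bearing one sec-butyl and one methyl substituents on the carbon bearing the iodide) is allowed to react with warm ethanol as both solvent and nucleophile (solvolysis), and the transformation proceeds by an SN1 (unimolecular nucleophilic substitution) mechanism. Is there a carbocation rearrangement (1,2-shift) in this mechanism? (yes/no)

The first-formed carbocation is secondary.
The adjacent sec-butyl carbon already bears 2 other carbon substituents and has a hydrogen to migrate; after a 1,2-hydride shift from that carbon the positive charge sits on a tertiary centre.
Tertiary is more stable than secondary, so the shift occurs.

yes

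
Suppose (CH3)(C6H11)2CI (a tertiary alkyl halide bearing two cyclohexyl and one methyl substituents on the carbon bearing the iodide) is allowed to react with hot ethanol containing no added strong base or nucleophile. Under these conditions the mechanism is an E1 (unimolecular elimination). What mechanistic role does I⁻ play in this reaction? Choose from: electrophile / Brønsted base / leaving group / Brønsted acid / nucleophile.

Step 1: Ionisation: the C–I σ-bond cleaves heterolytically; both bonding electrons depart with I⁻, leaving a tertiary carbocation at the α-carbon.
I⁻ departs with both electrons of the breaking σ-bond — that is the definition of a leaving group.

leaving group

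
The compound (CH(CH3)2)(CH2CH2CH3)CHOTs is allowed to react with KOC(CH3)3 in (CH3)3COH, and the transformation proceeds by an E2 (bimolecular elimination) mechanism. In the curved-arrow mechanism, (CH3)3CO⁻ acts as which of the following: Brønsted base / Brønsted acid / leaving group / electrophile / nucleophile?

Brønsted base

Step 1: The strong base (CH3)3CO⁻ removes a β-hydrogen; in the same concerted event the electrons of the breaking C–H bond form the new π(C=C) bond and the C–O σ-bond breaks, expelling TsO⁻. Anti-periplanar geometry; one transition state.
(CH3)3CO⁻ accepts a proton in a proton-transfer step — a Brønsted base.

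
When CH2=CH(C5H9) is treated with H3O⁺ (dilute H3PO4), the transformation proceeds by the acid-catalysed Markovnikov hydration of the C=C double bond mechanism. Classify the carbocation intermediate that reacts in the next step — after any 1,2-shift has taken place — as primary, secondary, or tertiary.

Step 1: Protonation of the alkene by H3O⁺: the π bond acts as the nucleophile and picks up H⁺, giving the more stable (Markovnikov) secondary carbocation. H2O is released.
Step 2: A hydride (H with its bonding pair) migrates from the adjacent cyclopentyl carbon to the cationic centre — a 1,2-hydride shift — upgrading the secondary cation to a tertiary one.
The cation rearranges from secondary to tertiary via a 1,2-hydride shift from the adjacent cyclopentyl carbon; the tertiary cation is what reacts next.

tertiary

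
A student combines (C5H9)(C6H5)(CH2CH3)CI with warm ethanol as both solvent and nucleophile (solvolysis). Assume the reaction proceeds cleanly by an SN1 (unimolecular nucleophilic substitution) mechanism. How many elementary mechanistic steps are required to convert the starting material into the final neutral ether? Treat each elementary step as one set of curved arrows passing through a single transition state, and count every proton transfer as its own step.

3

Step 1: The C–I bond breaks with both electrons going to the iodide; I⁻ leaves and a tertiary carbocation remains.
(No 1,2-shift: no single shift to an adjacent carbon would give a more stable cation.)
Step 2: A lone pair on the oxygen of CH3CH2OH attacks the carbocation, forming a new C–O σ-bond and an oxonium ion.
Step 3: Proton transfer from the O–H of the oxonium ion to a solvent molecule delivers the neutral ether.
Total: 3 elementary steps.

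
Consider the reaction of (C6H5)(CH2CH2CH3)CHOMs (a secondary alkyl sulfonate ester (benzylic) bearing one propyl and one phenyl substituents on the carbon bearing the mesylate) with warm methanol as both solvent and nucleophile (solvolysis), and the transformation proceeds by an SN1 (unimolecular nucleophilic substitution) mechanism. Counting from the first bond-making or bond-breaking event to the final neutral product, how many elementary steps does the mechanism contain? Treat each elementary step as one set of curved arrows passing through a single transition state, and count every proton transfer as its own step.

3

Step 1: Unassisted departure of MsO⁻ (taking the C–O bonding pair) generates a secondary carbocation.
(No 1,2-shift: no single shift to an adjacent carbon would give a more stable cation.)
Step 2: CH3OH donates an oxygen lone pair into the empty p orbital of the cation, giving a protonated ether (an oxonium ion).
Step 3: Deprotonation of the oxonium oxygen by solvent methanol yields the neutral ether.
Total: 3 elementary steps.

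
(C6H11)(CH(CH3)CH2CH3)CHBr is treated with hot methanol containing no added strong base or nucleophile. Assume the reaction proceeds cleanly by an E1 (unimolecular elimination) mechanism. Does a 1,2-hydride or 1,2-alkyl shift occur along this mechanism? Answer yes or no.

The first-formed carbocation is secondary.
The adjacent sec-butyl carbon already bears 2 other carbon substituents and has a hydrogen to migrate; after a 1,2-hydride shift from that carbon the positive charge sits on a tertiary centre.
Tertiary is more stable than secondary, so the shift occurs.

yes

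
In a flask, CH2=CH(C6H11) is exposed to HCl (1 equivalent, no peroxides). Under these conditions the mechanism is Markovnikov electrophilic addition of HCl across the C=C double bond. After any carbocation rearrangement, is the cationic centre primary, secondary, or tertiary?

Step 1: Electrophilic addition begins with the π(C=C) electrons forming a bond to the proton of HCl. Following Markovnikov's rule, the resulting cation is secondary. The H–Cl bond breaks heterolytically, releasing Cl⁻.
Step 2: A hydride (H with its bonding pair) migrates from the adjacent cyclohexyl carbon to the cationic centre — a 1,2-hydride shift — upgrading the secondary cation to a tertiary one.
The cation rearranges from secondary to tertiary via a 1,2-hydride shift from the adjacent cyclohexyl carbon; the tertiary cation is what reacts next.

tertiary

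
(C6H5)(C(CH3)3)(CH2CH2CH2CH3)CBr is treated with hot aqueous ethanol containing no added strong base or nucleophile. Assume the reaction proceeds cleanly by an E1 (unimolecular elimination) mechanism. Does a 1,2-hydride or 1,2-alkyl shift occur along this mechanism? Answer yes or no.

no

The first-formed carbocation is tertiary.
No single 1,2-shift to an adjacent carbon would produce a more-substituted cation than the one already present, so no rearrangement occurs.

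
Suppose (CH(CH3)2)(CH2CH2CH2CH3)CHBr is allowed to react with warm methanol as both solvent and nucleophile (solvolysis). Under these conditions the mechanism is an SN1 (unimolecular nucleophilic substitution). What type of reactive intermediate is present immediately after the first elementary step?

Step 1: Rate-determining heterolysis of the C–Br bond gives Br⁻ and a secondary carbocation.
After step 1 the species present is a secondary carbocation.

secondary carbocation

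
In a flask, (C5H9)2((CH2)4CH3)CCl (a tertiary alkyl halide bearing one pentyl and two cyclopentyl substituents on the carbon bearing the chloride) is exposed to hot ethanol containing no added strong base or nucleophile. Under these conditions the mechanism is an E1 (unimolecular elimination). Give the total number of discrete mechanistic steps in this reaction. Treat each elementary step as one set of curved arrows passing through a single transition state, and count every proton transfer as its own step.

Step 1: The C–Cl bond breaks with both electrons going to the chloride; Cl⁻ leaves and a tertiary carbocation remains.
(No 1,2-shift: no single shift to an adjacent carbon would give a more stable cation.)
Step 2: A weak base (an ethanol molecule from the solvent) removes a proton from a carbon adjacent to the cationic centre; the electrons of that C–H bond become the new π(C=C) bond, giving the alkene.
Total: 2 elementary steps.

2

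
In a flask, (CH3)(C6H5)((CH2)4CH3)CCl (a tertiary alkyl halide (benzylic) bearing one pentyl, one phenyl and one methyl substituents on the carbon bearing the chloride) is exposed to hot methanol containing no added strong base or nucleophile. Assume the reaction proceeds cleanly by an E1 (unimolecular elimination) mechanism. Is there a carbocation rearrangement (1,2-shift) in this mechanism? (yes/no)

no

The first-formed carbocation is tertiary.
No single 1,2-shift to an adjacent carbon would produce a more-substituted cation than the one already present, so no rearrangement occurs.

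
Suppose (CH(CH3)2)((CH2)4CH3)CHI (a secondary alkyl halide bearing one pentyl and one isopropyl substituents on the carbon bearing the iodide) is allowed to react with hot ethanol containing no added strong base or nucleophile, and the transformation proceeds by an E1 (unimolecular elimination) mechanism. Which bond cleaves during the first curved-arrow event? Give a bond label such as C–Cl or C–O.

Step 1: Ionisation: the C–I σ-bond cleaves heterolytically; both bonding electrons depart with I⁻, leaving a secondary carbocation at the α-carbon.
The bond broken in this step is the C–I bond.

C–I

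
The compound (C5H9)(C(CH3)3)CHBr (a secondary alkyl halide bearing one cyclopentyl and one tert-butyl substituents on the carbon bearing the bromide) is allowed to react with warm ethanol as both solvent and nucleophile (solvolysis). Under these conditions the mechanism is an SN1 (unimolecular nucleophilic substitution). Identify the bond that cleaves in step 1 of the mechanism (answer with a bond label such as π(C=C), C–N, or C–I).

Step 1: Rate-determining heterolysis of the C–Br bond gives Br⁻ and a secondary carbocation.
The bond broken in this step is the C–Br bond.

C–Br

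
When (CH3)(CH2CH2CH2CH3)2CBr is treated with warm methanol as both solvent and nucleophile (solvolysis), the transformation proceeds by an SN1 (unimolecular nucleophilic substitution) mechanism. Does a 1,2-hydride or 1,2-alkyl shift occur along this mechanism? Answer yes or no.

The first-formed carbocation is tertiary.
No single 1,2-shift to an adjacent carbon would produce a more-substituted cation than the one already present, so no rearrangement occurs.

no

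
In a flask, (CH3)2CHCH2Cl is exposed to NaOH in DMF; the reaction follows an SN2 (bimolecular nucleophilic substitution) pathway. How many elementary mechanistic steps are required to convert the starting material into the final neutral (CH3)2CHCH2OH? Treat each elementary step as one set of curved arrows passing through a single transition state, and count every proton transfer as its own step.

Step 1: Backside attack by OH⁻ on the carbon bearing the chloride: the new C–O bond forms as the C–Cl bond breaks, with Walden inversion at carbon.
Total: 1 elementary step.

1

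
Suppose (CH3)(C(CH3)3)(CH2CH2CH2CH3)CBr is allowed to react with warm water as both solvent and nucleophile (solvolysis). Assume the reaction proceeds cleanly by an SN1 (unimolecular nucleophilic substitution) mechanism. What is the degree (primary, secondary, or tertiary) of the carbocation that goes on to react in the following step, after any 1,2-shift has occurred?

Step 1: Rate-determining heterolysis of the C–Br bond gives Br⁻ and a tertiary carbocation.
No single 1,2-shift to an adjacent carbon would give a more-substituted cation, so no rearrangement occurs.

tertiary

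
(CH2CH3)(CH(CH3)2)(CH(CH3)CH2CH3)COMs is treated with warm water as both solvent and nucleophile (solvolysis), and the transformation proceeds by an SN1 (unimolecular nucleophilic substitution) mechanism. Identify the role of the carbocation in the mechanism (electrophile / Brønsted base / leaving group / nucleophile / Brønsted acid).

electrophile

Step 2: Nucleophilic capture: the oxygen of H2O bonds to the cationic carbon, producing an oxonium-ion intermediate.
The carbocation accepts an electron pair into an empty or π* orbital — it is the electrophile.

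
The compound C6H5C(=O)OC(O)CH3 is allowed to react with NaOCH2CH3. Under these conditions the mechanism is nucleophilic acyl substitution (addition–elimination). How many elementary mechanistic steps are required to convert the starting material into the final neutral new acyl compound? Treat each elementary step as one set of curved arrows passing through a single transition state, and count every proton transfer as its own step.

Step 1: CH3CH2O⁻ adds to the carbonyl carbon; the C=O π electrons shift onto oxygen and a tetrahedral alkoxide intermediate forms.
Step 2: Collapse of the tetrahedral intermediate: the alkoxide oxygen pushes its lone pair back to re-form C=O while CH3CO2⁻ leaves.
Total: 2 elementary steps.

2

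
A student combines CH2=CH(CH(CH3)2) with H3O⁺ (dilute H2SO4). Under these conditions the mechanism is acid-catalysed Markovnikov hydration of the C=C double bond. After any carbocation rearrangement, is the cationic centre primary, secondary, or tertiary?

Step 1: Protonation of the alkene by H3O⁺: the π bond acts as the nucleophile and picks up H⁺, giving the more stable (Markovnikov) secondary carbocation. H2O is released.
Step 2: A hydride (H with its bonding pair) migrates from the adjacent isopropyl carbon to the cationic centre — a 1,2-hydride shift — upgrading the secondary cation to a tertiary one.
The cation rearranges from secondary to tertiary via a 1,2-hydride shift from the adjacent isopropyl carbon; the tertiary cation is what reacts next.

tertiary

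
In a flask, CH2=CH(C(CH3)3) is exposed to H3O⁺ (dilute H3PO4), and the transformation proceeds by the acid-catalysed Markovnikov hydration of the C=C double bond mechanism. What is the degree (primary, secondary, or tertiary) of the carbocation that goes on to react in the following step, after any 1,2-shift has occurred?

tertiary

Step 1: The π electrons of the C=C bond attack a proton of H3O⁺; Markovnikov addition places the new C–H on the less-substituted alkene carbon, so the positive charge ends up on the more-substituted carbon — a secondary carbocation. H2O is released.
Step 2: A 1,2-methyl shift from the adjacent tert-butyl carbon moves the positive charge from the secondary centre to an adjacent carbon, generating a more stable tertiary carbocation.
The cation rearranges from secondary to tertiary via a 1,2-methyl shift from the adjacent tert-butyl carbon; the tertiary cation is what reacts next.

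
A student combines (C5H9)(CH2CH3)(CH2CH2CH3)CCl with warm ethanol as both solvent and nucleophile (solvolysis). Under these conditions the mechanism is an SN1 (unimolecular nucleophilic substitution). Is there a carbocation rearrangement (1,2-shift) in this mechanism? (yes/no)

no

The first-formed carbocation is tertiary.
No single 1,2-shift to an adjacent carbon would produce a more-substituted cation than the one already present, so no rearrangement occurs.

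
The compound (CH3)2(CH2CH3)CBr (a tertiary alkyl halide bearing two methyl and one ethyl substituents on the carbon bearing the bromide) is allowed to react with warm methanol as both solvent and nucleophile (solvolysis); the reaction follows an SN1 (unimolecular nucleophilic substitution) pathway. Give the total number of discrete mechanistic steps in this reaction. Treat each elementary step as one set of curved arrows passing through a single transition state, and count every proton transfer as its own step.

Step 1: The C–Br bond breaks with both electrons going to the bromide; Br⁻ leaves and a tertiary carbocation remains.
(No 1,2-shift: no single shift to an adjacent carbon would give a more stable cation.)
Step 2: Nucleophilic capture: the oxygen of CH3OH bonds to the cationic carbon, producing an oxonium-ion intermediate.
Step 3: Proton transfer from the O–H of the oxonium ion to a solvent molecule delivers the neutral ether.
Total: 3 elementary steps.

3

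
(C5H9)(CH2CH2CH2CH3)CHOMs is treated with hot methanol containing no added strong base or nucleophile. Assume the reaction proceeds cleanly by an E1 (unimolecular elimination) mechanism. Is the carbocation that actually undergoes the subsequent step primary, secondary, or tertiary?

tertiary

Step 1: Rate-determining heterolysis of the C–O bond gives MsO⁻ and a secondary carbocation.
Step 2: Carbocation rearrangement: a 1,2-hydride shift from the adjacent cyclopentyl carbon converts the initially-formed secondary cation into the more stable tertiary cation.
The cation rearranges from secondary to tertiary via a 1,2-hydride shift from the adjacent cyclopentyl carbon; the tertiary cation is what reacts next.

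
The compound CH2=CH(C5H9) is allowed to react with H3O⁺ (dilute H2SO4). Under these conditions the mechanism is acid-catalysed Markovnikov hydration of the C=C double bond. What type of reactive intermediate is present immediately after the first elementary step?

secondary carbocation

Step 1: Protonation of the alkene by H3O⁺: the π bond acts as the nucleophile and picks up H⁺, giving the more stable (Markovnikov) secondary carbocation. H2O is released.
After step 1 the species present is a secondary carbocation.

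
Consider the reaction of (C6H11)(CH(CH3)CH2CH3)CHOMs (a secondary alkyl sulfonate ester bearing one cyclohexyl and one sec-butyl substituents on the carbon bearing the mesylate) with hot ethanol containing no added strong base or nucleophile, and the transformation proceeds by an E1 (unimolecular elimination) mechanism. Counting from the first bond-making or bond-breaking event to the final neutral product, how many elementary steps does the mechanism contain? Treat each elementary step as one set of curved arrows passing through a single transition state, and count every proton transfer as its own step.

Step 1: Ionisation: the C–O σ-bond cleaves heterolytically; both bonding electrons depart with MsO⁻, leaving a secondary carbocation at the α-carbon.
Step 2: A 1,2-hydride shift from the adjacent cyclohexyl carbon moves the positive charge from the secondary centre to an adjacent carbon, generating a more stable tertiary carbocation.
Step 3: A weak base (an ethanol molecule from the solvent) removes a proton from a carbon adjacent to the cationic centre; the electrons of that C–H bond become the new π(C=C) bond, giving the alkene.
Total: 3 elementary steps.

3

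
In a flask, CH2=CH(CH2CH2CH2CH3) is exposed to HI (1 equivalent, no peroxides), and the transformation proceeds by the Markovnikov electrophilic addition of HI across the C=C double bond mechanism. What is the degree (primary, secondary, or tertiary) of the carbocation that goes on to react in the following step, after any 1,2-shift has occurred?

secondary

Step 1: The π electrons of the C=C bond attack a proton of HI; Markovnikov addition places the new C–H on the less-substituted alkene carbon, so the positive charge ends up on the more-substituted carbon — a secondary carbocation. The H–I bond breaks heterolytically, releasing I⁻.
No single 1,2-shift to an adjacent carbon would give a more-substituted cation, so no rearrangement occurs.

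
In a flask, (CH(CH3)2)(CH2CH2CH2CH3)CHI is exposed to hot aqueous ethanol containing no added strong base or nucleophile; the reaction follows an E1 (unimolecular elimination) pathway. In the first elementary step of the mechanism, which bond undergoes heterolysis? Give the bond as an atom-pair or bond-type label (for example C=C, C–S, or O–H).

Step 1: The C–I bond breaks with both electrons going to the iodide; I⁻ leaves and a secondary carbocation remains.
The bond broken in this step is the C–I bond.

C–I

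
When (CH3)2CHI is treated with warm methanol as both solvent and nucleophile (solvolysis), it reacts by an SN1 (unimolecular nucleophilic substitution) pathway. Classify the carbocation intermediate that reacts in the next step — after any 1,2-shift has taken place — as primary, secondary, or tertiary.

Step 1: Unassisted departure of I⁻ (taking the C–I bonding pair) generates a secondary carbocation.
No single 1,2-shift to an adjacent carbon would give a more-substituted cation, so no rearrangement occurs.

secondary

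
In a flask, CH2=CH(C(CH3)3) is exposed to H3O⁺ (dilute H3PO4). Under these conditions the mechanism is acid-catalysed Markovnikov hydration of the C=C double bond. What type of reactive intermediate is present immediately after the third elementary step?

oxonium ion

Step 1: Protonation of the alkene by H3O⁺: the π bond acts as the nucleophile and picks up H⁺, giving the more stable (Markovnikov) secondary carbocation. H2O is released.
Step 2: A methyl group with its bonding pair migrates from the adjacent tert-butyl carbon to the cationic centre — a 1,2-methyl shift — upgrading the secondary cation to a tertiary one.
Step 3: Nucleophilic capture of the cation by H2O produces the protonated alcohol (an oxonium ion).
After step 3 the species present is an oxonium ion.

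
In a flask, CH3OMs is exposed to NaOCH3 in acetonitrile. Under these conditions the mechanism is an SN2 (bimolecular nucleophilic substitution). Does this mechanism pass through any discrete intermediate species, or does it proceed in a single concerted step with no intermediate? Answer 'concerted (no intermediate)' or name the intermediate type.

concerted (no intermediate)

CH3O⁻ attacks the back face of the α-carbon while MsO⁻ departs with the C–O bonding pair — a single concerted displacement through a pentacoordinate transition state.
All bond changes occur in one transition state; no discrete intermediate is formed.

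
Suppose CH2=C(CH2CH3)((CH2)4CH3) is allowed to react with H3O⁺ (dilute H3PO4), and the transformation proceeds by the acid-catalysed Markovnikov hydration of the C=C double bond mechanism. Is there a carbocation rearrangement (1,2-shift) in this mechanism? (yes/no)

no

The first-formed carbocation is tertiary.
No single 1,2-shift to an adjacent carbon would produce a more-substituted cation than the one already present, so no rearrangement occurs.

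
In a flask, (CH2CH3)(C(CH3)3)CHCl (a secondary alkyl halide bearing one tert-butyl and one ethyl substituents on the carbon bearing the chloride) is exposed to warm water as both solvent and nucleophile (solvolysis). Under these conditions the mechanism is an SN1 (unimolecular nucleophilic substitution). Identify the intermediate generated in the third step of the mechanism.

oxonium ion

Step 1: The C–Cl bond breaks with both electrons going to the chloride; Cl⁻ leaves and a secondary carbocation remains.
Step 2: A 1,2-methyl shift from the adjacent tert-butyl carbon moves the positive charge from the secondary centre to an adjacent carbon, generating a more stable tertiary carbocation.
Step 3: A lone pair on the oxygen of H2O attacks the carbocation, forming a new C–O σ-bond and an oxonium ion.
After step 3 the species present is an oxonium ion.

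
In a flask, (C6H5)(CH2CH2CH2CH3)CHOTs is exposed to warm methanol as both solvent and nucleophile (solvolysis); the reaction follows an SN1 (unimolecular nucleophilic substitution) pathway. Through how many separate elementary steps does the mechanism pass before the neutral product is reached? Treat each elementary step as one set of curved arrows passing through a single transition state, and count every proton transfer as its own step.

Step 1: Rate-determining heterolysis of the C–O bond gives TsO⁻ and a secondary carbocation.
(No 1,2-shift: no single shift to an adjacent carbon would give a more stable cation.)
Step 2: CH3OH donates an oxygen lone pair into the empty p orbital of the cation, giving a protonated ether (an oxonium ion).
Step 3: A second solvent molecule removes the proton on oxygen, giving the neutral ether product.
Total: 3 elementary steps.

3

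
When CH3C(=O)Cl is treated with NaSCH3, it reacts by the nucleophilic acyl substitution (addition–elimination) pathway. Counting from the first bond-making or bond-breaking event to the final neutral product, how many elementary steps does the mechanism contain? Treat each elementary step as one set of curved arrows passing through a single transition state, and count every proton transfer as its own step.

2

Step 1: Nucleophilic addition of CH3S⁻ to the acyl carbon breaks the π(C=O) bond and yields a tetrahedral, anionic intermediate.
Step 2: An oxygen lone pair re-forms the C=O π bond as the C–Cl σ-bond breaks; Cl⁻ is expelled.
Total: 2 elementary steps.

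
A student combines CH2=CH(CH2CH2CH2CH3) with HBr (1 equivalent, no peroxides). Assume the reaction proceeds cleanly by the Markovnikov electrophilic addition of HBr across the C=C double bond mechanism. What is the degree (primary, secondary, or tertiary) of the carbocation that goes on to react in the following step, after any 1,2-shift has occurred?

Step 1: Protonation of the alkene by HBr: the π bond acts as the nucleophile and picks up H⁺, giving the more stable (Markovnikov) secondary carbocation. The H–Br bond breaks heterolytically, releasing Br⁻.
No single 1,2-shift to an adjacent carbon would give a more-substituted cation, so no rearrangement occurs.

secondary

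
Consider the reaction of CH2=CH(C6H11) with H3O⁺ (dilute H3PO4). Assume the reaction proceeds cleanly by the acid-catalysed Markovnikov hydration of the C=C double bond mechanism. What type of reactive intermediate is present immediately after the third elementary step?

Step 1: The π electrons of the C=C bond attack a proton of H3O⁺; Markovnikov addition places the new C–H on the less-substituted alkene carbon, so the positive charge ends up on the more-substituted carbon — a secondary carbocation. H2O is released.
Step 2: A hydride (H with its bonding pair) migrates from the adjacent cyclohexyl carbon to the cationic centre — a 1,2-hydride shift — upgrading the secondary cation to a tertiary one.
Step 3: A lone pair on the oxygen of H2O attacks the carbocation, forming a C–O bond and an oxonium ion (a protonated alcohol).
After step 3 the species present is an oxonium ion.

oxonium ion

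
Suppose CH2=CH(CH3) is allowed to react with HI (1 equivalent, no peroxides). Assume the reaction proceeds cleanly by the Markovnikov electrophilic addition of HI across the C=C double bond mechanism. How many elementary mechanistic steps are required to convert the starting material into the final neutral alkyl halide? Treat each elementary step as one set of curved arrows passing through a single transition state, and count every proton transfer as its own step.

Step 1: Protonation of the alkene by HI: the π bond acts as the nucleophile and picks up H⁺, giving the more stable (Markovnikov) secondary carbocation. The H–I bond breaks heterolytically, releasing I⁻.
(No 1,2-shift: no single shift to an adjacent carbon would give a more stable cation.)
Step 2: Nucleophilic attack by I⁻ on the carbocation completes the addition, giving R–I.
Total: 2 elementary steps.

2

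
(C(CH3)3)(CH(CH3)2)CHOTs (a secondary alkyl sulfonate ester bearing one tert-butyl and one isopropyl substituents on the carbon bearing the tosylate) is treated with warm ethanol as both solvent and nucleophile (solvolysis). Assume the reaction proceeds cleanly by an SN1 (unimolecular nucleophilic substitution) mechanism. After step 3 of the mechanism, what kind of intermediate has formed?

oxonium ion

Step 1: Ionisation: the C–O σ-bond cleaves heterolytically; both bonding electrons depart with TsO⁻, leaving a secondary carbocation at the α-carbon.
Step 2: A hydride (H with its bonding pair) migrates from the adjacent isopropyl carbon to the cationic centre — a 1,2-hydride shift — upgrading the secondary cation to a tertiary one.
Step 3: Nucleophilic capture: the oxygen of CH3CH2OH bonds to the cationic carbon, producing an oxonium-ion intermediate.
After step 3 the species present is an oxonium ion.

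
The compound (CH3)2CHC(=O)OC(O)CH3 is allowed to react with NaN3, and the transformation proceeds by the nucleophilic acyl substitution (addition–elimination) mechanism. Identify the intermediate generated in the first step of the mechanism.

Step 1: A lone pair on the N of N3⁻ attacks the electrophilic acyl carbon; the π(C=O) electrons move onto oxygen, giving a tetrahedral intermediate.
After step 1 the species present is a tetrahedral intermediate.

tetrahedral intermediate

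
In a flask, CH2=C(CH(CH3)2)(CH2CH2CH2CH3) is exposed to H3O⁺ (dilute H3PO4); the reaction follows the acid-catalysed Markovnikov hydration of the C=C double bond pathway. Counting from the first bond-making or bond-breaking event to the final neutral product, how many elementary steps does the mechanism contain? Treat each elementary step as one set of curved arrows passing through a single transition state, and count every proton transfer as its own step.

3

Step 1: Electrophilic addition begins with the π(C=C) electrons forming a bond to the proton of H3O⁺. Following Markovnikov's rule, the resulting cation is tertiary. H2O is released.
(No 1,2-shift: no single shift to an adjacent carbon would give a more stable cation.)
Step 2: Nucleophilic capture of the cation by H2O produces the protonated alcohol (an oxonium ion).
Step 3: Proton transfer from the O–H of the oxonium ion to H2O completes the catalytic cycle and yields the alcohol.
Total: 3 elementary steps.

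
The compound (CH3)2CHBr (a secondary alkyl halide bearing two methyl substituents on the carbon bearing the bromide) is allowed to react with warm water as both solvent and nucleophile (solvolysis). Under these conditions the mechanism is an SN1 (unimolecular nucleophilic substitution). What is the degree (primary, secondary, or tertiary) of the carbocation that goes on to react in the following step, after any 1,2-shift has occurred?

Step 1: The C–Br bond breaks with both electrons going to the bromide; Br⁻ leaves and a secondary carbocation remains.
No single 1,2-shift to an adjacent carbon would give a more-substituted cation, so no rearrangement occurs.

secondary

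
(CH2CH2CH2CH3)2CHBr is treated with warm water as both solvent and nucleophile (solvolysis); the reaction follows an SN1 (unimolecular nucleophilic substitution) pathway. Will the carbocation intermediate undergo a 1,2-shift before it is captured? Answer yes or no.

The first-formed carbocation is secondary.
No single 1,2-shift to an adjacent carbon would produce a more-substituted cation than the one already present, so no rearrangement occurs.

no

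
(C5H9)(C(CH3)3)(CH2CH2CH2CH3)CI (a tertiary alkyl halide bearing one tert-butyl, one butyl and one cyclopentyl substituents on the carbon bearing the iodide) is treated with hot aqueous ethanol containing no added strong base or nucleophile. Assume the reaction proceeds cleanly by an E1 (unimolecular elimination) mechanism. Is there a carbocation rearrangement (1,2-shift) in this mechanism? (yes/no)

no

The first-formed carbocation is tertiary.
No single 1,2-shift to an adjacent carbon would produce a more-substituted cation than the one already present, so no rearrangement occurs.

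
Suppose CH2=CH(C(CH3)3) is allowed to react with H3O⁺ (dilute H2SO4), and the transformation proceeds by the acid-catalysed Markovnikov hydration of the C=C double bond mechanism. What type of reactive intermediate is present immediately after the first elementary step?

secondary carbocation

Step 1: The π electrons of the C=C bond attack a proton of H3O⁺; Markovnikov addition places the new C–H on the less-substituted alkene carbon, so the positive charge ends up on the more-substituted carbon — a secondary carbocation. H2O is released.
After step 1 the species present is a secondary carbocation.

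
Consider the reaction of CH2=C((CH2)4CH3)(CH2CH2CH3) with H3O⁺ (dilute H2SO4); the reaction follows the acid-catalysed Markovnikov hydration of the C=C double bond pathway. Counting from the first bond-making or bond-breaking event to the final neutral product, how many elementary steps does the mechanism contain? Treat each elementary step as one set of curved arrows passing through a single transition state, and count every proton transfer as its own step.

Step 1: Protonation of the alkene by H3O⁺: the π bond acts as the nucleophile and picks up H⁺, giving the more stable (Markovnikov) tertiary carbocation. H2O is released.
(No 1,2-shift: no single shift to an adjacent carbon would give a more stable cation.)
Step 2: Water acts as the nucleophile: an oxygen lone pair bonds to the cationic carbon, giving an oxonium-ion intermediate.
Step 3: Deprotonation of the oxonium ion by a water molecule delivers the neutral alcohol and regenerates the acid catalyst.
Total: 3 elementary steps.

3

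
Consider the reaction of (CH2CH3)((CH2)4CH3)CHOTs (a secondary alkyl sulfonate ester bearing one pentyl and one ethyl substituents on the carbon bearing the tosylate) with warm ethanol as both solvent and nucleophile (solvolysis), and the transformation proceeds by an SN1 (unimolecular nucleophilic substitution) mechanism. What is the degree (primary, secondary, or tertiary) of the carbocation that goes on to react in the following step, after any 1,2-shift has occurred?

Step 1: Unassisted departure of TsO⁻ (taking the C–O bonding pair) generates a secondary carbocation.
No single 1,2-shift to an adjacent carbon would give a more-substituted cation, so no rearrangement occurs.

secondary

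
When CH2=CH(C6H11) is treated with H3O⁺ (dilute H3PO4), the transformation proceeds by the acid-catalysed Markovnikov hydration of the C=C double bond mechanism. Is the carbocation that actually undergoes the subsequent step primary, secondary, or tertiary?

Step 1: Protonation of the alkene by H3O⁺: the π bond acts as the nucleophile and picks up H⁺, giving the more stable (Markovnikov) secondary carbocation. H2O is released.
Step 2: Carbocation rearrangement: a 1,2-hydride shift from the adjacent cyclohexyl carbon converts the initially-formed secondary cation into the more stable tertiary cation.
The cation rearranges from secondary to tertiary via a 1,2-hydride shift from the adjacent cyclohexyl carbon; the tertiary cation is what reacts next.

tertiary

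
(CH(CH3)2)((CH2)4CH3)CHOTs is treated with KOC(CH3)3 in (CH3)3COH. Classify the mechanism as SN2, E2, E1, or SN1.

Conditions: a strong/bulky base with a secondary substrate bearing a β-hydrogen.
These conditions are the textbook signature of the E2 pathway.
A strong (often hindered) base removes a β-H in concert with loss of the leaving group — bimolecular elimination.

E2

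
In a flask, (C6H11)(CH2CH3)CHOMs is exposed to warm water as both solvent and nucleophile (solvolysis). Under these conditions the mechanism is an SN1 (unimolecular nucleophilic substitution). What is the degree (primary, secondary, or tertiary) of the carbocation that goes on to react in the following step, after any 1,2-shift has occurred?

tertiary

Step 1: Unassisted departure of MsO⁻ (taking the C–O bonding pair) generates a secondary carbocation.
Step 2: Carbocation rearrangement: a 1,2-hydride shift from the adjacent cyclohexyl carbon converts the initially-formed secondary cation into the more stable tertiary cation.
The cation rearranges from secondary to tertiary via a 1,2-hydride shift from the adjacent cyclohexyl carbon; the tertiary cation is what reacts next.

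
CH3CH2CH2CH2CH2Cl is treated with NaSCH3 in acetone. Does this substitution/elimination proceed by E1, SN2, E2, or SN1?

Conditions: a primary substrate with a strong nucleophile in the polar aprotic solvent acetone.
These conditions are the textbook signature of the SN2 pathway.
An unhindered substrate with a strong nucleophile in a polar aprotic solvent favours one-step backside displacement.

SN2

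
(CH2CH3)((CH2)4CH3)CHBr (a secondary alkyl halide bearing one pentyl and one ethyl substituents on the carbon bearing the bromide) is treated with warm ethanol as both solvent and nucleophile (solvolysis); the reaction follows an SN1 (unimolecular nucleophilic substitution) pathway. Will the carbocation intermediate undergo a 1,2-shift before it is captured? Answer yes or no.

no

The first-formed carbocation is secondary.
No single 1,2-shift to an adjacent carbon would produce a more-substituted cation than the one already present, so no rearrangement occurs.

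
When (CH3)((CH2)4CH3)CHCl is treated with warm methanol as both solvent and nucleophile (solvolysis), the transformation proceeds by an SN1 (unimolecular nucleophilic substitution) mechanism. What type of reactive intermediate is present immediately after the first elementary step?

secondary carbocation

Step 1: Unassisted departure of Cl⁻ (taking the C–Cl bonding pair) generates a secondary carbocation.
After step 1 the species present is a secondary carbocation.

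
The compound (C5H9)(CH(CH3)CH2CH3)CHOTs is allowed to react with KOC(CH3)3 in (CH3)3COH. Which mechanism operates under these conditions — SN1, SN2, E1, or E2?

E2

Conditions: a strong/bulky base with a secondary substrate bearing a β-hydrogen.
These conditions are the textbook signature of the E2 pathway.
A strong (often hindered) base removes a β-H in concert with loss of the leaving group — bimolecular elimination.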